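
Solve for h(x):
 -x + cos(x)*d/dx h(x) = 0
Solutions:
 h(x) = C1 + Integral(x/cos(x), x)


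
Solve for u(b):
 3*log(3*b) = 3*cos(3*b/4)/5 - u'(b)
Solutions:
 u(b) = C1 - 3*b*log(b) - 3*b*log(3) + 3*b + 4*sin(3*b/4)/5


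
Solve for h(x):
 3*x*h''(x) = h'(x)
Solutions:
 h(x) = C1 + C2*x^(4/3)


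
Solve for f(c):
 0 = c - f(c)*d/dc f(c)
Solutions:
 f(c) = -sqrt(C1 + c^2)
 f(c) = sqrt(C1 + c^2)


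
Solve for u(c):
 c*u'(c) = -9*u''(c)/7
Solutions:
 u(c) = C1 + C2*erf(sqrt(14)*c/6)


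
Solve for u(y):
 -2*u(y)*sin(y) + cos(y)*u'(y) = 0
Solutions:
 u(y) = C1/cos(y)^2


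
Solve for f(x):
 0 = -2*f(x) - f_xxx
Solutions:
 f(x) = C3*exp(-2^(1/3)*x) + (C1*sin(2^(1/3)*sqrt(3)*x/2) + C2*cos(2^(1/3)*sqrt(3)*x/2))*exp(2^(1/3)*x/2)


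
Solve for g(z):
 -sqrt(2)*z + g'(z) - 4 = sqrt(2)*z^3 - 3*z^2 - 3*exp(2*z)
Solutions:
 g(z) = C1 + sqrt(2)*z^4/4 - z^3 + sqrt(2)*z^2/2 + 4*z - 3*exp(2*z)/2


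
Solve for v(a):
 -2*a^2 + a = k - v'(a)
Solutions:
 v(a) = C1 + 2*a^3/3 - a^2/2 + a*k


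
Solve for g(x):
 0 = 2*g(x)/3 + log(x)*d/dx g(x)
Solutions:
 g(x) = C1*exp(-2*li(x)/3)


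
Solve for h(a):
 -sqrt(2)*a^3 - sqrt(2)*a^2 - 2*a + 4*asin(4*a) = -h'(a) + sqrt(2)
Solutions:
 h(a) = C1 + sqrt(2)*a^4/4 + sqrt(2)*a^3/3 + a^2 - 4*a*asin(4*a) + sqrt(2)*a - sqrt(1 - 16*a^2)


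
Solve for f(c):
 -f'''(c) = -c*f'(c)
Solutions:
 f(c) = C1 + Integral(C2*airyai(c) + C3*airybi(c), c)


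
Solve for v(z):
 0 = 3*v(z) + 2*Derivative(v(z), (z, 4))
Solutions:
 v(z) = (C1*sin(6^(1/4)*z/2) + C2*cos(6^(1/4)*z/2))*exp(-6^(1/4)*z/2) + (C3*sin(6^(1/4)*z/2) + C4*cos(6^(1/4)*z/2))*exp(6^(1/4)*z/2)


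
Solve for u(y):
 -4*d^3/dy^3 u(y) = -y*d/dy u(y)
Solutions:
 u(y) = C1 + Integral(C2*airyai(2^(1/3)*y/2) + C3*airybi(2^(1/3)*y/2), y)


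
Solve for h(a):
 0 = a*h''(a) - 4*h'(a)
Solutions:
 h(a) = C1 + C2*a^5


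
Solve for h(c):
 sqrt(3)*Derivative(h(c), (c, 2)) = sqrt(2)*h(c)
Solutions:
 h(c) = C1*exp(-2^(1/4)*3^(3/4)*c/3) + C2*exp(2^(1/4)*3^(3/4)*c/3)


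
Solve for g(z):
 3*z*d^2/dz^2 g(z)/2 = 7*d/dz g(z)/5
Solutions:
 g(z) = C1 + C2*z^(29/15)


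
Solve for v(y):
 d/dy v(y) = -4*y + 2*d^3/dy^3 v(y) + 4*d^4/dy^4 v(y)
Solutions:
 v(y) = C1 + C4*exp(y/2) - 2*y^2 + (C2*sin(y/2) + C3*cos(y/2))*exp(-y/2)


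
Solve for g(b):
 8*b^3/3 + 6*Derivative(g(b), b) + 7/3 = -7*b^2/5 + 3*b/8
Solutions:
 g(b) = C1 - b^4/9 - 7*b^3/90 + b^2/32 - 7*b/18


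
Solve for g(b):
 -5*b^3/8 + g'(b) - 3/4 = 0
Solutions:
 g(b) = C1 + 5*b^4/32 + 3*b/4


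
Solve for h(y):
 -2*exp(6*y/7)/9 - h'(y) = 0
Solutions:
 h(y) = C1 - 7*exp(6*y/7)/27


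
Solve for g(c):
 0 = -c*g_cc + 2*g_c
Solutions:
 g(c) = C1 + C2*c^3


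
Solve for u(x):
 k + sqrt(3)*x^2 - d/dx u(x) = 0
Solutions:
 u(x) = C1 + k*x + sqrt(3)*x^3/3


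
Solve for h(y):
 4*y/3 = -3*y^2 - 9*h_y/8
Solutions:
 h(y) = C1 - 8*y^3/9 - 16*y^2/27


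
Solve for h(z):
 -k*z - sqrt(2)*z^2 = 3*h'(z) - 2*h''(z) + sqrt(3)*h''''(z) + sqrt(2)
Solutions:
 h(z) = C1 + C2*exp(z*(4*6^(1/3)/(sqrt(729 - 32*sqrt(3)) + 27)^(1/3) + 2^(2/3)*3^(1/6)*(sqrt(729 - 32*sqrt(3)) + 27)^(1/3))/12)*sin(z*(-6^(2/3)*(sqrt(729 - 32*sqrt(3)) + 27)^(1/3) + 4*2^(1/3)*3^(5/6)/(sqrt(729 - 32*sqrt(3)) + 27)^(1/3))/12) + C3*exp(z*(4*6^(1/3)/(sqrt(729 - 32*sqrt(3)) + 27)^(1/3) + 2^(2/3)*3^(1/6)*(sqrt(729 - 32*sqrt(3)) + 27)^(1/3))/12)*cos(z*(-6^(2/3)*(sqrt(729 - 32*sqrt(3)) + 27)^(1/3) + 4*2^(1/3)*3^(5/6)/(sqrt(729 - 32*sqrt(3)) + 27)^(1/3))/12) + C4*exp(-z*(4*6^(1/3)/(sqrt(729 - 32*sqrt(3)) + 27)^(1/3) + 2^(2/3)*3^(1/6)*(sqrt(729 - 32*sqrt(3)) + 27)^(1/3))/6) - k*z^2/6 - 2*k*z/9 - sqrt(2)*z^3/9 - 2*sqrt(2)*z^2/9 - 17*sqrt(2)*z/27


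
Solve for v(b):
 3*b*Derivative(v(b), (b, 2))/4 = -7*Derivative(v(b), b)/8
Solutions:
 v(b) = C1 + C2/b^(1/6)


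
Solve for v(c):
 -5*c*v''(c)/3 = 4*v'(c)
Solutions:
 v(c) = C1 + C2/c^(7/5)


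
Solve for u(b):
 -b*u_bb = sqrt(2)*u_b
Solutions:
 u(b) = C1 + C2*b^(1 - sqrt(2))


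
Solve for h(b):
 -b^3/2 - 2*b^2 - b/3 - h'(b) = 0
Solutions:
 h(b) = C1 - b^4/8 - 2*b^3/3 - b^2/6


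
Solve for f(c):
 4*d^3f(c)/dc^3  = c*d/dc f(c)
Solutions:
 f(c) = C1 + Integral(C2*airyai(2^(1/3)*c/2) + C3*airybi(2^(1/3)*c/2), c)


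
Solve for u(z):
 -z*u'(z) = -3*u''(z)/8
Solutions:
 u(z) = C1 + C2*erfi(2*sqrt(3)*z/3)


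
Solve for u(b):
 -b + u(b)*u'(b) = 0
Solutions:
 u(b) = -sqrt(C1 + b^2)
 u(b) = sqrt(C1 + b^2)


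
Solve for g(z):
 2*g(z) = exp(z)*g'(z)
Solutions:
 g(z) = C1*exp(-2*exp(-z))


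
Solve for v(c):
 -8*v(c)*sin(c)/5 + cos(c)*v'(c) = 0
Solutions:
 v(c) = C1/cos(c)^(8/5)


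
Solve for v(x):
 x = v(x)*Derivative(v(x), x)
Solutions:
 v(x) = -sqrt(C1 + x^2)
 v(x) = sqrt(C1 + x^2)


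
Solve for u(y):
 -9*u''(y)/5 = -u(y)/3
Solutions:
 u(y) = C1*exp(-sqrt(15)*y/9) + C2*exp(sqrt(15)*y/9)


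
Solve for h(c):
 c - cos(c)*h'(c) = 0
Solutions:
 h(c) = C1 + Integral(c/cos(c), c)


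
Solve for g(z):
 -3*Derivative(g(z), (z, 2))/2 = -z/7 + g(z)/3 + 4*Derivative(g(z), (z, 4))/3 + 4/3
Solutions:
 g(z) = C1*sin(z*sqrt(9 - sqrt(17))/4) + C2*sin(z*sqrt(sqrt(17) + 9)/4) + C3*cos(z*sqrt(9 - sqrt(17))/4) + C4*cos(z*sqrt(sqrt(17) + 9)/4) + 3*z/7 - 4


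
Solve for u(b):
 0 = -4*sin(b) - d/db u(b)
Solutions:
 u(b) = C1 + 4*cos(b)


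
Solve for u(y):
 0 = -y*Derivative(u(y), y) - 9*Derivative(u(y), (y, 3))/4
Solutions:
 u(y) = C1 + Integral(C2*airyai(-2^(2/3)*3^(1/3)*y/3) + C3*airybi(-2^(2/3)*3^(1/3)*y/3), y)


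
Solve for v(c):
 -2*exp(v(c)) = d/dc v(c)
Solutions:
 v(c) = log(1/(C1 + 2*c))


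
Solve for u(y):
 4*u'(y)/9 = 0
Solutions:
 u(y) = C1


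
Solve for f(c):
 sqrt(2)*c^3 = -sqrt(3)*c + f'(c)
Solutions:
 f(c) = C1 + sqrt(2)*c^4/4 + sqrt(3)*c^2/2


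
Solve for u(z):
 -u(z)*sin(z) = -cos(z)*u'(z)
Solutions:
 u(z) = C1/cos(z)


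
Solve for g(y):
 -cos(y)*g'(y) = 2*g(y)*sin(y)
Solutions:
 g(y) = C1*cos(y)^2


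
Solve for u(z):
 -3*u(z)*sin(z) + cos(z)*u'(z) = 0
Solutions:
 u(z) = C1/cos(z)^3


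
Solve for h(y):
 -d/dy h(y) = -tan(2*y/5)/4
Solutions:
 h(y) = C1 - 5*log(cos(2*y/5))/8


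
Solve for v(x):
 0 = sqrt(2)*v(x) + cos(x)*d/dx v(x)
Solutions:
 v(x) = C1*(sin(x) - 1)^(sqrt(2)/2)/(sin(x) + 1)^(sqrt(2)/2)


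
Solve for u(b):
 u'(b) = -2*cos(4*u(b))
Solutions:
 u(b) = -asin((C1 + exp(16*b))/(C1 - exp(16*b)))/4 + pi/4
 u(b) = asin((C1 + exp(16*b))/(C1 - exp(16*b)))/4


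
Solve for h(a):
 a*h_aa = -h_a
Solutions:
 h(a) = C1 + C2*log(a)


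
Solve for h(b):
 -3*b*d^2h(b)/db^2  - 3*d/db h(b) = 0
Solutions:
 h(b) = C1 + C2*log(b)


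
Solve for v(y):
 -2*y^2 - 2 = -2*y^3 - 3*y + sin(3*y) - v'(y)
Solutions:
 v(y) = C1 - y^4/2 + 2*y^3/3 - 3*y^2/2 + 2*y - cos(3*y)/3


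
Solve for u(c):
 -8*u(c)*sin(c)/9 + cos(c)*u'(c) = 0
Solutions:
 u(c) = C1/cos(c)^(8/9)


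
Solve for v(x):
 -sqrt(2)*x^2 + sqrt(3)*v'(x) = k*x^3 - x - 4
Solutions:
 v(x) = C1 + sqrt(3)*k*x^4/12 + sqrt(6)*x^3/9 - sqrt(3)*x^2/6 - 4*sqrt(3)*x/3


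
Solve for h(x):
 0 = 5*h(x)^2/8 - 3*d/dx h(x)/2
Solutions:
 h(x) = -12/(C1 + 5*x)


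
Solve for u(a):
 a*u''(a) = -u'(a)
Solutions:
 u(a) = C1 + C2*log(a)


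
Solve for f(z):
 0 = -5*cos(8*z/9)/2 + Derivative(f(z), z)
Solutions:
 f(z) = C1 + 45*sin(8*z/9)/16


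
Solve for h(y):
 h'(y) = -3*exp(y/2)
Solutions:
 h(y) = C1 - 6*exp(y/2)


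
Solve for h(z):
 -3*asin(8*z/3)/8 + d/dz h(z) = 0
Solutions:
 h(z) = C1 + 3*z*asin(8*z/3)/8 + 3*sqrt(9 - 64*z^2)/64


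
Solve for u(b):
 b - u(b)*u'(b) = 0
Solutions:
 u(b) = -sqrt(C1 + b^2)
 u(b) = sqrt(C1 + b^2)


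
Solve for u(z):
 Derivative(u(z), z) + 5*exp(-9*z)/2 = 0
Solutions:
 u(z) = C1 + 5*exp(-9*z)/18


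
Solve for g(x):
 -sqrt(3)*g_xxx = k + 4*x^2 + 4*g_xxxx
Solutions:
 g(x) = C1 + C2*x + C3*x^2 + C4*exp(-sqrt(3)*x/4) - sqrt(3)*x^5/45 + 4*x^4/9 + sqrt(3)*x^3*(-3*k - 128)/54


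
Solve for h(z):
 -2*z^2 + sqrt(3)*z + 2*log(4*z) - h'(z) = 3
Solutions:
 h(z) = C1 - 2*z^3/3 + sqrt(3)*z^2/2 + 2*z*log(z) - 5*z + z*log(16)


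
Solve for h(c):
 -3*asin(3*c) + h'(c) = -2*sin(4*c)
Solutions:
 h(c) = C1 + 3*c*asin(3*c) + sqrt(1 - 9*c^2) + cos(4*c)/2


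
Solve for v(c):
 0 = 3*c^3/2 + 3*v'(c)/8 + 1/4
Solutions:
 v(c) = C1 - c^4 - 2*c/3


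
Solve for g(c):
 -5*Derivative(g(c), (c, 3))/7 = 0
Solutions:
 g(c) = C1 + C2*c + C3*c^2


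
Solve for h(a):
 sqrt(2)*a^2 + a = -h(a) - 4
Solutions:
 h(a) = -sqrt(2)*a^2 - a - 4


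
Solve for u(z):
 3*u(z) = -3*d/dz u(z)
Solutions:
 u(z) = C1*exp(-z)


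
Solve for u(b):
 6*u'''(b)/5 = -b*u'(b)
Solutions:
 u(b) = C1 + Integral(C2*airyai(-5^(1/3)*6^(2/3)*b/6) + C3*airybi(-5^(1/3)*6^(2/3)*b/6), b)


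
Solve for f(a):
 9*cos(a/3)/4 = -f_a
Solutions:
 f(a) = C1 - 27*sin(a/3)/4


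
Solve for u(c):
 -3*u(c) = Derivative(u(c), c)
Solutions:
 u(c) = C1*exp(-3*c)


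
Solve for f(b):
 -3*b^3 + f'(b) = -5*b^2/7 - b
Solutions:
 f(b) = C1 + 3*b^4/4 - 5*b^3/21 - b^2/2


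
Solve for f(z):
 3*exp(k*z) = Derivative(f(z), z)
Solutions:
 f(z) = C1 + 3*exp(k*z)/k


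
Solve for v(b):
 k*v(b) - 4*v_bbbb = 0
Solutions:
 v(b) = C1*exp(-sqrt(2)*b*k^(1/4)/2) + C2*exp(sqrt(2)*b*k^(1/4)/2) + C3*exp(-sqrt(2)*I*b*k^(1/4)/2) + C4*exp(sqrt(2)*I*b*k^(1/4)/2)


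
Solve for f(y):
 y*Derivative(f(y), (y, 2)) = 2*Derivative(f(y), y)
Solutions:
 f(y) = C1 + C2*y^3


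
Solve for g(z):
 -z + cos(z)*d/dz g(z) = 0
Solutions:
 g(z) = C1 + Integral(z/cos(z), z)


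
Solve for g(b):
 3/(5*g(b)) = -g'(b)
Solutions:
 g(b) = -sqrt(C1 - 30*b)/5
 g(b) = sqrt(C1 - 30*b)/5


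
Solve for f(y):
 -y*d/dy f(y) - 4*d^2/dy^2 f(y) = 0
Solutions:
 f(y) = C1 + C2*erf(sqrt(2)*y/4)


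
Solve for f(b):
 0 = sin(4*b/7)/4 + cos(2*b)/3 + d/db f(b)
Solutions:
 f(b) = C1 - sin(2*b)/6 + 7*cos(4*b/7)/16


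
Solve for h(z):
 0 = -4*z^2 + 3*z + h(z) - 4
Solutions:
 h(z) = 4*z^2 - 3*z + 4


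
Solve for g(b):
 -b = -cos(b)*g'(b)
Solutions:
 g(b) = C1 + Integral(b/cos(b), b)


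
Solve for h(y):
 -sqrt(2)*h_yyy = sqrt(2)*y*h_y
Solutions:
 h(y) = C1 + Integral(C2*airyai(-y) + C3*airybi(-y), y)


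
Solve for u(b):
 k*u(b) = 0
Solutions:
 u(b) = 0


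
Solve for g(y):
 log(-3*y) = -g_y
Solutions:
 g(y) = C1 - y*log(-y) + y*(1 - log(3))


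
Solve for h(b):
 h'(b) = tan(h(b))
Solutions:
 h(b) = pi - asin(C1*exp(b))
 h(b) = asin(C1*exp(b))


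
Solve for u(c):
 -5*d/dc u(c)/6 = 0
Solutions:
 u(c) = C1


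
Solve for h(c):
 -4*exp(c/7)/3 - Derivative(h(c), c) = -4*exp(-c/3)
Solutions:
 h(c) = C1 - 28*exp(c/7)/3 - 12*exp(-c/3)


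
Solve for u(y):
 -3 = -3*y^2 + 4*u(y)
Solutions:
 u(y) = 3*y^2/4 - 3/4


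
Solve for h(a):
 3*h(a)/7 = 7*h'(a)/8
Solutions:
 h(a) = C1*exp(24*a/49)


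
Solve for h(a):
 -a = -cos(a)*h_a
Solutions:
 h(a) = C1 + Integral(a/cos(a), a)


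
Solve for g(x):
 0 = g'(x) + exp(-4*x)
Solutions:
 g(x) = C1 + exp(-4*x)/4


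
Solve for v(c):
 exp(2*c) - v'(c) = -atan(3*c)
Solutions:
 v(c) = C1 + c*atan(3*c) + exp(2*c)/2 - log(9*c^2 + 1)/6


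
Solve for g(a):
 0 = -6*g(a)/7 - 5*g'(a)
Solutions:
 g(a) = C1*exp(-6*a/35)


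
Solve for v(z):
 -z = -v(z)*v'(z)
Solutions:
 v(z) = -sqrt(C1 + z^2)
 v(z) = sqrt(C1 + z^2)


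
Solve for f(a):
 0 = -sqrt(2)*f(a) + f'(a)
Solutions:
 f(a) = C1*exp(sqrt(2)*a)


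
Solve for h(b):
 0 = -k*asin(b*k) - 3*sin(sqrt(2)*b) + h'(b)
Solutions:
 h(b) = C1 + k*Piecewise((b*asin(b*k) + sqrt(-b^2*k^2 + 1)/k, Ne(k, 0)), (0, True)) - 3*sqrt(2)*cos(sqrt(2)*b)/2


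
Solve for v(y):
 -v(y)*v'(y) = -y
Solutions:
 v(y) = -sqrt(C1 + y^2)
 v(y) = sqrt(C1 + y^2)


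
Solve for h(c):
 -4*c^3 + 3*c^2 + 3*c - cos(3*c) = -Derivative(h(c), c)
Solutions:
 h(c) = C1 + c^4 - c^3 - 3*c^2/2 + sin(3*c)/3


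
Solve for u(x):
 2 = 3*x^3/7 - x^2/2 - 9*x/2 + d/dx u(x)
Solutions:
 u(x) = C1 - 3*x^4/28 + x^3/6 + 9*x^2/4 + 2*x


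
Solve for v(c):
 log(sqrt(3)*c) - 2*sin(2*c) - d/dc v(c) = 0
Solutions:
 v(c) = C1 + c*log(c) - c + c*log(3)/2 + cos(2*c)


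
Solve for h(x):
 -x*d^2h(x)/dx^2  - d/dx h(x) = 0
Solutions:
 h(x) = C1 + C2*log(x)


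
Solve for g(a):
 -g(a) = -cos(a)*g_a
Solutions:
 g(a) = C1*sqrt(sin(a) + 1)/sqrt(sin(a) - 1)


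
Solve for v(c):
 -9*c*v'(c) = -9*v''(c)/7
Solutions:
 v(c) = C1 + C2*erfi(sqrt(14)*c/2)


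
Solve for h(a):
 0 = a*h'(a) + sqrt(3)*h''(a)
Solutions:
 h(a) = C1 + C2*erf(sqrt(2)*3^(3/4)*a/6)


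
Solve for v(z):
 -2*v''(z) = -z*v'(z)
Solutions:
 v(z) = C1 + C2*erfi(z/2)


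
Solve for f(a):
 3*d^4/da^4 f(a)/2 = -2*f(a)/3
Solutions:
 f(a) = (C1*sin(sqrt(3)*a/3) + C2*cos(sqrt(3)*a/3))*exp(-sqrt(3)*a/3) + (C3*sin(sqrt(3)*a/3) + C4*cos(sqrt(3)*a/3))*exp(sqrt(3)*a/3)


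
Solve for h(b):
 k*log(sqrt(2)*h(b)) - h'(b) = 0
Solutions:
 Integral(1/(2*log(_y) + log(2)), (_y, h(b))) = C1 + b*k/2


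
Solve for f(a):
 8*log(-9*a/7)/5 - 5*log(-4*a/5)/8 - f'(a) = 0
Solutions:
 f(a) = C1 + 39*a*log(-a)/40 + a*(-64*log(7) - 39 - 50*log(2) + 25*log(5) + 128*log(3))/40


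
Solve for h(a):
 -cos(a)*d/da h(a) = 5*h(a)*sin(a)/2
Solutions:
 h(a) = C1*cos(a)^(5/2)


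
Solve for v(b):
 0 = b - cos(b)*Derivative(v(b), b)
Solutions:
 v(b) = C1 + Integral(b/cos(b), b)


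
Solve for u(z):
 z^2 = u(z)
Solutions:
 u(z) = z^2


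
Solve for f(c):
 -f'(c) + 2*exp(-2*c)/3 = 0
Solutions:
 f(c) = C1 - exp(-2*c)/3


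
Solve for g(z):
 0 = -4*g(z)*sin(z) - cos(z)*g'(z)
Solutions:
 g(z) = C1*cos(z)^4


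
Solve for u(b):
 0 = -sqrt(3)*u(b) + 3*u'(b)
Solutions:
 u(b) = C1*exp(sqrt(3)*b/3)


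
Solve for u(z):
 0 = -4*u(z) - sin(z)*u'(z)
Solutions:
 u(z) = C1*(cos(z)^2 + 2*cos(z) + 1)/(cos(z)^2 - 2*cos(z) + 1)


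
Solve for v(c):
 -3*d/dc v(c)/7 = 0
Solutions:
 v(c) = C1


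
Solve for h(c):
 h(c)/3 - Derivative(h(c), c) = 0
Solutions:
 h(c) = C1*exp(c/3)


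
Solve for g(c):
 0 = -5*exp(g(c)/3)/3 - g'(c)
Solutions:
 g(c) = 3*log(1/(C1 + 5*c)) + 6*log(3)


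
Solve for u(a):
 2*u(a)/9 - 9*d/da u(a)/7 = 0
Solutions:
 u(a) = C1*exp(14*a/81)


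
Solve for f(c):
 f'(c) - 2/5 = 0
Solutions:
 f(c) = C1 + 2*c/5


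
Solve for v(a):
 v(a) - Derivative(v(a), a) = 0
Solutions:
 v(a) = C1*exp(a)


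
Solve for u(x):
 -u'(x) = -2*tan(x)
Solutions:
 u(x) = C1 - 2*log(cos(x))


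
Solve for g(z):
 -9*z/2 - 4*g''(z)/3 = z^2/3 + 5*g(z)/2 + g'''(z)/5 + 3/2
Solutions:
 g(z) = C1*exp(z*(-80 + 160*2^(2/3)*5^(1/3)/(27*sqrt(3289) + 2009)^(1/3) + 2^(1/3)*5^(2/3)*(27*sqrt(3289) + 2009)^(1/3))/36)*sin(10^(1/3)*sqrt(3)*z*(-5^(1/3)*(27*sqrt(3289) + 2009)^(1/3) + 160*2^(1/3)/(27*sqrt(3289) + 2009)^(1/3))/36) + C2*exp(z*(-80 + 160*2^(2/3)*5^(1/3)/(27*sqrt(3289) + 2009)^(1/3) + 2^(1/3)*5^(2/3)*(27*sqrt(3289) + 2009)^(1/3))/36)*cos(10^(1/3)*sqrt(3)*z*(-5^(1/3)*(27*sqrt(3289) + 2009)^(1/3) + 160*2^(1/3)/(27*sqrt(3289) + 2009)^(1/3))/36) + C3*exp(-z*(160*2^(2/3)*5^(1/3)/(27*sqrt(3289) + 2009)^(1/3) + 40 + 2^(1/3)*5^(2/3)*(27*sqrt(3289) + 2009)^(1/3))/18) - 2*z^2/15 - 9*z/5 - 103/225


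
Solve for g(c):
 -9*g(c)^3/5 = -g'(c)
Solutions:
 g(c) = -sqrt(10)*sqrt(-1/(C1 + 9*c))/2
 g(c) = sqrt(10)*sqrt(-1/(C1 + 9*c))/2


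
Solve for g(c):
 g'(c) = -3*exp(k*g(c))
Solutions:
 g(c) = Piecewise((log(1/(C1*k + 3*c*k))/k, Ne(k, 0)), (nan, True))
 g(c) = Piecewise((C1 - 3*c, Eq(k, 0)), (nan, True))


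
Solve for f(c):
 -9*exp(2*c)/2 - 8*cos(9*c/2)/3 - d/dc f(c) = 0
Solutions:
 f(c) = C1 - 9*exp(2*c)/4 - 16*sin(9*c/2)/27


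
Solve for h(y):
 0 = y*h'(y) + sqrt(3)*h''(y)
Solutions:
 h(y) = C1 + C2*erf(sqrt(2)*3^(3/4)*y/6)


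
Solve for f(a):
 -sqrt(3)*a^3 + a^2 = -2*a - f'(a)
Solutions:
 f(a) = C1 + sqrt(3)*a^4/4 - a^3/3 - a^2


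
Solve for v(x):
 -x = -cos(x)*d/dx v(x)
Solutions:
 v(x) = C1 + Integral(x/cos(x), x)


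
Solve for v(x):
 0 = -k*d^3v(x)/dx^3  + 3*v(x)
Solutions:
 v(x) = C1*exp(3^(1/3)*x*(1/k)^(1/3)) + C2*exp(x*(-3^(1/3) + 3^(5/6)*I)*(1/k)^(1/3)/2) + C3*exp(-x*(3^(1/3) + 3^(5/6)*I)*(1/k)^(1/3)/2)


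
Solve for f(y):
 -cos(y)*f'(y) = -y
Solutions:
 f(y) = C1 + Integral(y/cos(y), y)


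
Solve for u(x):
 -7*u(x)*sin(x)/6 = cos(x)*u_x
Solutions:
 u(x) = C1*cos(x)^(7/6)


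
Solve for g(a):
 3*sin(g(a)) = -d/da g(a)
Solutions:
 g(a) = -acos((-C1 - exp(6*a))/(C1 - exp(6*a))) + 2*pi
 g(a) = acos((-C1 - exp(6*a))/(C1 - exp(6*a)))


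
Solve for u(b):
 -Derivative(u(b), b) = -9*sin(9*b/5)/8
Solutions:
 u(b) = C1 - 5*cos(9*b/5)/8


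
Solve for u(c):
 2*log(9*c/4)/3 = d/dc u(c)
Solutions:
 u(c) = C1 + 2*c*log(c)/3 - 4*c*log(2)/3 - 2*c/3 + 4*c*log(3)/3


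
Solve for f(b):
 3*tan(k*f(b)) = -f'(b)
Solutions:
 f(b) = Piecewise((-asin(exp(C1*k - 3*b*k))/k + pi/k, Ne(k, 0)), (nan, True))
 f(b) = Piecewise((asin(exp(C1*k - 3*b*k))/k, Ne(k, 0)), (nan, True))


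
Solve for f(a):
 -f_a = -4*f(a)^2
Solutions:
 f(a) = -1/(C1 + 4*a)


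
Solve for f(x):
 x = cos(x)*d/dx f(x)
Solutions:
 f(x) = C1 + Integral(x/cos(x), x)


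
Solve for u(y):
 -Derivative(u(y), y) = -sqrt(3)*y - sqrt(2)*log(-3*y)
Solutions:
 u(y) = C1 + sqrt(3)*y^2/2 + sqrt(2)*y*log(-y) + sqrt(2)*y*(-1 + log(3))


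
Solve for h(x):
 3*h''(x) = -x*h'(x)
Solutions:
 h(x) = C1 + C2*erf(sqrt(6)*x/6)


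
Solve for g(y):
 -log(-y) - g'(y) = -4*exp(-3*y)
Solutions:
 g(y) = C1 - y*log(-y) + y - 4*exp(-3*y)/3


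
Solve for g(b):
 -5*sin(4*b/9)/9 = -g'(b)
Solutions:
 g(b) = C1 - 5*cos(4*b/9)/4


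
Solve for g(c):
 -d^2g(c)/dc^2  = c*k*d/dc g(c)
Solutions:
 g(c) = Piecewise((-sqrt(2)*sqrt(pi)*C1*erf(sqrt(2)*c*sqrt(k)/2)/(2*sqrt(k)) - C2, (k > 0) | (k < 0)), (-C1*c - C2, True))


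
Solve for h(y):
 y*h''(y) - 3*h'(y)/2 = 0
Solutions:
 h(y) = C1 + C2*y^(5/2)


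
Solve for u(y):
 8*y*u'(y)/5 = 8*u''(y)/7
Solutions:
 u(y) = C1 + C2*erfi(sqrt(70)*y/10)


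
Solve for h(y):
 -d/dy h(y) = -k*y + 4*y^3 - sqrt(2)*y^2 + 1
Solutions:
 h(y) = C1 + k*y^2/2 - y^4 + sqrt(2)*y^3/3 - y


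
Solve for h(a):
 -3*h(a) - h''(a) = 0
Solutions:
 h(a) = C1*sin(sqrt(3)*a) + C2*cos(sqrt(3)*a)


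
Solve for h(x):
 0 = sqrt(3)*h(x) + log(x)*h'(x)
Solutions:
 h(x) = C1*exp(-sqrt(3)*li(x))


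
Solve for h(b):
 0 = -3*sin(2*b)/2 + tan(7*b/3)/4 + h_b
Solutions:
 h(b) = C1 + 3*log(cos(7*b/3))/28 - 3*cos(2*b)/4


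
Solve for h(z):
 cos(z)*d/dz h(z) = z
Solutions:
 h(z) = C1 + Integral(z/cos(z), z)


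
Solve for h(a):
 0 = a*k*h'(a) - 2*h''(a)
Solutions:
 h(a) = Piecewise((-sqrt(pi)*C1*erf(a*sqrt(-k)/2)/sqrt(-k) - C2, (k > 0) | (k < 0)), (-C1*a - C2, True))


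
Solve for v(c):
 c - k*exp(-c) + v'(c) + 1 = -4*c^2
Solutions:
 v(c) = C1 - 4*c^3/3 - c^2/2 - c - k*exp(-c)


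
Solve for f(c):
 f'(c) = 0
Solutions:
 f(c) = C1


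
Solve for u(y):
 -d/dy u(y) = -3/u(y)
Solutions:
 u(y) = -sqrt(C1 + 6*y)
 u(y) = sqrt(C1 + 6*y)


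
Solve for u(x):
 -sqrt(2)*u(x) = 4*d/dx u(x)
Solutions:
 u(x) = C1*exp(-sqrt(2)*x/4)


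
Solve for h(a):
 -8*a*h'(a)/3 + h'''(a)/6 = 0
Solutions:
 h(a) = C1 + Integral(C2*airyai(2*2^(1/3)*a) + C3*airybi(2*2^(1/3)*a), a)


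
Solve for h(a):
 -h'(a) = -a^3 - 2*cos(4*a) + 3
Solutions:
 h(a) = C1 + a^4/4 - 3*a + sin(4*a)/2


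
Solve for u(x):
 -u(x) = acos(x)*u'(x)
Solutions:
 u(x) = C1*exp(-Integral(1/acos(x), x))


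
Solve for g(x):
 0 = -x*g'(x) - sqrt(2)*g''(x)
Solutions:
 g(x) = C1 + C2*erf(2^(1/4)*x/2)


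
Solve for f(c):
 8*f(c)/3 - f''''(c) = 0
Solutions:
 f(c) = C1*exp(-6^(3/4)*c/3) + C2*exp(6^(3/4)*c/3) + C3*sin(6^(3/4)*c/3) + C4*cos(6^(3/4)*c/3)


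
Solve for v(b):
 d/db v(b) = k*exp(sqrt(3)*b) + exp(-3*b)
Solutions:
 v(b) = C1 + sqrt(3)*k*exp(sqrt(3)*b)/3 - exp(-3*b)/3


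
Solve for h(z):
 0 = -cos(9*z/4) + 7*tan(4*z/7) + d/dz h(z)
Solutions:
 h(z) = C1 + 49*log(cos(4*z/7))/4 + 4*sin(9*z/4)/9


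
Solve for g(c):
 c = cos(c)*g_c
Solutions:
 g(c) = C1 + Integral(c/cos(c), c)


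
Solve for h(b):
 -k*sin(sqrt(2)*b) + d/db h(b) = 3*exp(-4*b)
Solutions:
 h(b) = C1 - sqrt(2)*k*cos(sqrt(2)*b)/2 - 3*exp(-4*b)/4


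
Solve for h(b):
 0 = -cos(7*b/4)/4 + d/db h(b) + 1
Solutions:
 h(b) = C1 - b + sin(7*b/4)/7


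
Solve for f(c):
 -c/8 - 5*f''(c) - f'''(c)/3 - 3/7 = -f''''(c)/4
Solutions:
 f(c) = C1 + C2*c + C3*exp(2*c*(1 - sqrt(46))/3) + C4*exp(2*c*(1 + sqrt(46))/3) - c^3/240 - 353*c^2/8400


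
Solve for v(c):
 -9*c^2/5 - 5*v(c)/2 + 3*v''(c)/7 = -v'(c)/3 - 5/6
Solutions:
 v(c) = C1*exp(c*(-7 + sqrt(1939))/18) + C2*exp(-c*(7 + sqrt(1939))/18) - 18*c^2/25 - 24*c/125 + 799/13125


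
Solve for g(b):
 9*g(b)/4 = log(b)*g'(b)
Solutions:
 g(b) = C1*exp(9*li(b)/4)


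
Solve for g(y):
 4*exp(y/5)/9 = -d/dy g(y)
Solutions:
 g(y) = C1 - 20*exp(y/5)/9


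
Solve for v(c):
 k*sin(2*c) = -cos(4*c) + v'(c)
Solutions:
 v(c) = C1 - k*cos(2*c)/2 + sin(4*c)/4


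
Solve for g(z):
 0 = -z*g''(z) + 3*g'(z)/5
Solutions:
 g(z) = C1 + C2*z^(8/5)


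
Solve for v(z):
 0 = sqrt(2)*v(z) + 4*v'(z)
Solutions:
 v(z) = C1*exp(-sqrt(2)*z/4)


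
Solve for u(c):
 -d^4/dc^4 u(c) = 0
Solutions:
 u(c) = C1 + C2*c + C3*c^2 + C4*c^3


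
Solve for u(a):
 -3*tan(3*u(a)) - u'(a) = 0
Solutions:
 u(a) = -asin(C1*exp(-9*a))/3 + pi/3
 u(a) = asin(C1*exp(-9*a))/3


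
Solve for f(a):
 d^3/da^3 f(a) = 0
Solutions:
 f(a) = C1 + C2*a + C3*a^2


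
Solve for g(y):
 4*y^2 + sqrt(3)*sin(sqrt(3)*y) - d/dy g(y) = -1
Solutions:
 g(y) = C1 + 4*y^3/3 + y - cos(sqrt(3)*y)


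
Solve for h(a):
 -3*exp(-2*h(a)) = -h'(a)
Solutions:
 h(a) = log(-sqrt(C1 + 6*a))
 h(a) = log(C1 + 6*a)/2


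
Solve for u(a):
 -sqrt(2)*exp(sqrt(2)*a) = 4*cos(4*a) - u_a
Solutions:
 u(a) = C1 + exp(sqrt(2)*a) + sin(4*a)


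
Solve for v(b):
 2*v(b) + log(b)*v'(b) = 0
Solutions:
 v(b) = C1*exp(-2*li(b))


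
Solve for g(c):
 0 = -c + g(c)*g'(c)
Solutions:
 g(c) = -sqrt(C1 + c^2)
 g(c) = sqrt(C1 + c^2)


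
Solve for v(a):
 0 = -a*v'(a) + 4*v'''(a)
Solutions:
 v(a) = C1 + Integral(C2*airyai(2^(1/3)*a/2) + C3*airybi(2^(1/3)*a/2), a)


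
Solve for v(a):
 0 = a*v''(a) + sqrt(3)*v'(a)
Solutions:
 v(a) = C1 + C2*a^(1 - sqrt(3))


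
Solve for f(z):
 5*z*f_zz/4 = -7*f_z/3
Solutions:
 f(z) = C1 + C2/z^(13/15)


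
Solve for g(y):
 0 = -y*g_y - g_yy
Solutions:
 g(y) = C1 + C2*erf(sqrt(2)*y/2)


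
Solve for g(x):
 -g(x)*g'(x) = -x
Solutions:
 g(x) = -sqrt(C1 + x^2)
 g(x) = sqrt(C1 + x^2)


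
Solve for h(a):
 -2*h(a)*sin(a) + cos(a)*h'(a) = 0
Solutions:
 h(a) = C1/cos(a)^2


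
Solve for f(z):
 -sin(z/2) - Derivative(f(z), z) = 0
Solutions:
 f(z) = C1 + 2*cos(z/2)


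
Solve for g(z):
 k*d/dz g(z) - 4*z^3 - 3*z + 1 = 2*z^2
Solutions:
 g(z) = C1 + z^4/k + 2*z^3/(3*k) + 3*z^2/(2*k) - z/k


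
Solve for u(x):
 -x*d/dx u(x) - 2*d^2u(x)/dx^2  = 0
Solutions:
 u(x) = C1 + C2*erf(x/2)


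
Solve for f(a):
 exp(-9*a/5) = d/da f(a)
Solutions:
 f(a) = C1 - 5*exp(-9*a/5)/9


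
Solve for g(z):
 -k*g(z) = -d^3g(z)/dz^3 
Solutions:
 g(z) = C1*exp(k^(1/3)*z) + C2*exp(k^(1/3)*z*(-1 + sqrt(3)*I)/2) + C3*exp(-k^(1/3)*z*(1 + sqrt(3)*I)/2)


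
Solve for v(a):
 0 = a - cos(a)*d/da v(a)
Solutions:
 v(a) = C1 + Integral(a/cos(a), a)


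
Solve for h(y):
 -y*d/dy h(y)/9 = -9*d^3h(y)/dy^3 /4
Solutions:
 h(y) = C1 + Integral(C2*airyai(6^(2/3)*y/9) + C3*airybi(6^(2/3)*y/9), y)


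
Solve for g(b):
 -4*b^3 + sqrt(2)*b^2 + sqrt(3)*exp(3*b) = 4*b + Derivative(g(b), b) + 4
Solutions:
 g(b) = C1 - b^4 + sqrt(2)*b^3/3 - 2*b^2 - 4*b + sqrt(3)*exp(3*b)/3


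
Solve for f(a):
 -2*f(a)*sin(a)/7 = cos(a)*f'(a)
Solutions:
 f(a) = C1*cos(a)^(2/7)


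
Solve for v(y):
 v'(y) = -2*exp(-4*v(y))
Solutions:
 v(y) = log(-I*(C1 - 8*y)^(1/4))
 v(y) = log(I*(C1 - 8*y)^(1/4))
 v(y) = log(-(C1 - 8*y)^(1/4))
 v(y) = log(C1 - 8*y)/4


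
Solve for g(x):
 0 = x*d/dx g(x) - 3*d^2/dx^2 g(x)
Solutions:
 g(x) = C1 + C2*erfi(sqrt(6)*x/6)


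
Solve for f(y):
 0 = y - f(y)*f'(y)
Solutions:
 f(y) = -sqrt(C1 + y^2)
 f(y) = sqrt(C1 + y^2)


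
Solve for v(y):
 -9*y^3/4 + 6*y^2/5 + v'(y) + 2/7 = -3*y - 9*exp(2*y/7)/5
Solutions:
 v(y) = C1 + 9*y^4/16 - 2*y^3/5 - 3*y^2/2 - 2*y/7 - 63*exp(2*y/7)/10


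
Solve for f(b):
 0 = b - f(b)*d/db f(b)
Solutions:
 f(b) = -sqrt(C1 + b^2)
 f(b) = sqrt(C1 + b^2)


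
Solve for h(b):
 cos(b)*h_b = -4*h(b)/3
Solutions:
 h(b) = C1*(sin(b) - 1)^(2/3)/(sin(b) + 1)^(2/3)


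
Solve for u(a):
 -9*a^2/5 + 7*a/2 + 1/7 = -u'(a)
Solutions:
 u(a) = C1 + 3*a^3/5 - 7*a^2/4 - a/7


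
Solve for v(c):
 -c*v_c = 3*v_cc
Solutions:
 v(c) = C1 + C2*erf(sqrt(6)*c/6)


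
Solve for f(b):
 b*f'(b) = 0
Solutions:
 f(b) = C1


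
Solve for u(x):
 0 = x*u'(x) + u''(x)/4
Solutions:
 u(x) = C1 + C2*erf(sqrt(2)*x)


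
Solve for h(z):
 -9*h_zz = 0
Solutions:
 h(z) = C1 + C2*z


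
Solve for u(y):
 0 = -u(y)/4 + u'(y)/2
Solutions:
 u(y) = C1*exp(y/2)


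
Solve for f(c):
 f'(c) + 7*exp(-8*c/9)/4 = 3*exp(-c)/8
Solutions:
 f(c) = C1 - 3*exp(-c)/8 + 63*exp(-8*c/9)/32


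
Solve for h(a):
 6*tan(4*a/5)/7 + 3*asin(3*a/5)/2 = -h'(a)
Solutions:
 h(a) = C1 - 3*a*asin(3*a/5)/2 - sqrt(25 - 9*a^2)/2 + 15*log(cos(4*a/5))/14


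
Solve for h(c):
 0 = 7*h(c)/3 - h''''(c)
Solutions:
 h(c) = C1*exp(-3^(3/4)*7^(1/4)*c/3) + C2*exp(3^(3/4)*7^(1/4)*c/3) + C3*sin(3^(3/4)*7^(1/4)*c/3) + C4*cos(3^(3/4)*7^(1/4)*c/3)


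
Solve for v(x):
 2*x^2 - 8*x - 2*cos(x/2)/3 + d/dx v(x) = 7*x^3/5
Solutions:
 v(x) = C1 + 7*x^4/20 - 2*x^3/3 + 4*x^2 + 4*sin(x/2)/3


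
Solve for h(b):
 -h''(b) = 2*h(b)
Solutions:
 h(b) = C1*sin(sqrt(2)*b) + C2*cos(sqrt(2)*b)


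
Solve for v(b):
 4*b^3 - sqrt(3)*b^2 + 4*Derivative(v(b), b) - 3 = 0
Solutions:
 v(b) = C1 - b^4/4 + sqrt(3)*b^3/12 + 3*b/4


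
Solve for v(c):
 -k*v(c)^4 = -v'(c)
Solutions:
 v(c) = (-1/(C1 + 3*c*k))^(1/3)
 v(c) = (-1/(C1 + c*k))^(1/3)*(-3^(2/3) - 3*3^(1/6)*I)/6
 v(c) = (-1/(C1 + c*k))^(1/3)*(-3^(2/3) + 3*3^(1/6)*I)/6


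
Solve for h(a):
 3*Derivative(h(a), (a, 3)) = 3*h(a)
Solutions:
 h(a) = C3*exp(a) + (C1*sin(sqrt(3)*a/2) + C2*cos(sqrt(3)*a/2))*exp(-a/2)


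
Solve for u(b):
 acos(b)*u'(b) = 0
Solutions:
 u(b) = C1


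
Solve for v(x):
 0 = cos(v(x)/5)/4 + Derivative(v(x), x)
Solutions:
 x/4 - 5*log(sin(v(x)/5) - 1)/2 + 5*log(sin(v(x)/5) + 1)/2 = C1


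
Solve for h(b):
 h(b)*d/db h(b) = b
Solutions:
 h(b) = -sqrt(C1 + b^2)
 h(b) = sqrt(C1 + b^2)


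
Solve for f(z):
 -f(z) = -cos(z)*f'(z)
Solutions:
 f(z) = C1*sqrt(sin(z) + 1)/sqrt(sin(z) - 1)


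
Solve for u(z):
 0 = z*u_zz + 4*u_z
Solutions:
 u(z) = C1 + C2/z^3


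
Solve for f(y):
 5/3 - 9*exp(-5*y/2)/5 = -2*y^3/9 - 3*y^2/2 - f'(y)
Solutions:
 f(y) = C1 - y^4/18 - y^3/2 - 5*y/3 - 18*exp(-5*y/2)/25


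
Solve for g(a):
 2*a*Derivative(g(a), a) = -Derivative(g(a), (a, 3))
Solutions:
 g(a) = C1 + Integral(C2*airyai(-2^(1/3)*a) + C3*airybi(-2^(1/3)*a), a)


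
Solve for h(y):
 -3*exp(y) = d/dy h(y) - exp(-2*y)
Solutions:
 h(y) = C1 - 3*exp(y) - exp(-2*y)/2


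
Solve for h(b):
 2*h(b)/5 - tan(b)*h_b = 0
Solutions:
 h(b) = C1*sin(b)^(2/5)


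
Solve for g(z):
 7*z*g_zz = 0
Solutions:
 g(z) = C1 + C2*z


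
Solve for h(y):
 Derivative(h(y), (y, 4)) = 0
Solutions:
 h(y) = C1 + C2*y + C3*y^2 + C4*y^3


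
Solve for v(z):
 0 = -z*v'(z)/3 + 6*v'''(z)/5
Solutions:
 v(z) = C1 + Integral(C2*airyai(60^(1/3)*z/6) + C3*airybi(60^(1/3)*z/6), z)


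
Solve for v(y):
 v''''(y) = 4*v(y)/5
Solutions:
 v(y) = C1*exp(-sqrt(2)*5^(3/4)*y/5) + C2*exp(sqrt(2)*5^(3/4)*y/5) + C3*sin(sqrt(2)*5^(3/4)*y/5) + C4*cos(sqrt(2)*5^(3/4)*y/5)


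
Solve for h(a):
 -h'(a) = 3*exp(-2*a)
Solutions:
 h(a) = C1 + 3*exp(-2*a)/2


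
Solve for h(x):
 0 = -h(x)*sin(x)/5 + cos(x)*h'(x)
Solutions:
 h(x) = C1/cos(x)^(1/5)


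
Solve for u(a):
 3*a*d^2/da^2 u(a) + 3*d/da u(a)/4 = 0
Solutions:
 u(a) = C1 + C2*a^(3/4)


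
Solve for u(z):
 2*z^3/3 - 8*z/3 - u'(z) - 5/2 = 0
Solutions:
 u(z) = C1 + z^4/6 - 4*z^2/3 - 5*z/2


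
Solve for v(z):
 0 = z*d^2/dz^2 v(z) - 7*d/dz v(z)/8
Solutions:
 v(z) = C1 + C2*z^(15/8)


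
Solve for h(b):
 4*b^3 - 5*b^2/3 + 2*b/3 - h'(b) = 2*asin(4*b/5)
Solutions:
 h(b) = C1 + b^4 - 5*b^3/9 + b^2/3 - 2*b*asin(4*b/5) - sqrt(25 - 16*b^2)/2


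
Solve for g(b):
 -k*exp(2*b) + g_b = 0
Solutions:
 g(b) = C1 + k*exp(2*b)/2


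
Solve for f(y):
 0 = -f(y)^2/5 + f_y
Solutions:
 f(y) = -5/(C1 + y)


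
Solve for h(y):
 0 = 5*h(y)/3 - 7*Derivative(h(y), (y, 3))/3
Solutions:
 h(y) = C3*exp(5^(1/3)*7^(2/3)*y/7) + (C1*sin(sqrt(3)*5^(1/3)*7^(2/3)*y/14) + C2*cos(sqrt(3)*5^(1/3)*7^(2/3)*y/14))*exp(-5^(1/3)*7^(2/3)*y/14)


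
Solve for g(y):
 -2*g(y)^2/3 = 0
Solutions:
 g(y) = 0


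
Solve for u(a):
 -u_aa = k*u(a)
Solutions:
 u(a) = C1*exp(-a*sqrt(-k)) + C2*exp(a*sqrt(-k))


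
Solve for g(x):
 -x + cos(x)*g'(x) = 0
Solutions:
 g(x) = C1 + Integral(x/cos(x), x)


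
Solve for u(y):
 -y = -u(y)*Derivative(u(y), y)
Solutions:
 u(y) = -sqrt(C1 + y^2)
 u(y) = sqrt(C1 + y^2)


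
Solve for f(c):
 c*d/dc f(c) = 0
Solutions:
 f(c) = C1


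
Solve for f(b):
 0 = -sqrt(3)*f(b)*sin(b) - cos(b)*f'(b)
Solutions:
 f(b) = C1*cos(b)^(sqrt(3))


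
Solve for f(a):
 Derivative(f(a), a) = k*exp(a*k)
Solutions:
 f(a) = C1 + exp(a*k)


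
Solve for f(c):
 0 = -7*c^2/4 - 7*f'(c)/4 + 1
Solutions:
 f(c) = C1 - c^3/3 + 4*c/7


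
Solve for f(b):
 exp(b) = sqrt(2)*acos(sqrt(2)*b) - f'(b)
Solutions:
 f(b) = C1 + sqrt(2)*(b*acos(sqrt(2)*b) - sqrt(2)*sqrt(1 - 2*b^2)/2) - exp(b)


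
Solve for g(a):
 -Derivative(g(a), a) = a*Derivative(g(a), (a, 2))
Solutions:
 g(a) = C1 + C2*log(a)


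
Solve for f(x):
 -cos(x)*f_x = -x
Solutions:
 f(x) = C1 + Integral(x/cos(x), x)


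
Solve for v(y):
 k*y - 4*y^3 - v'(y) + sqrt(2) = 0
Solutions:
 v(y) = C1 + k*y^2/2 - y^4 + sqrt(2)*y


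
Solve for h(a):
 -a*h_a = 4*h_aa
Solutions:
 h(a) = C1 + C2*erf(sqrt(2)*a/4)


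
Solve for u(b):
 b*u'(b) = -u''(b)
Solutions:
 u(b) = C1 + C2*erf(sqrt(2)*b/2)


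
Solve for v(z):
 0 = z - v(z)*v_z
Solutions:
 v(z) = -sqrt(C1 + z^2)
 v(z) = sqrt(C1 + z^2)


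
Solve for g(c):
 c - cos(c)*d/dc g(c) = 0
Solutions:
 g(c) = C1 + Integral(c/cos(c), c)


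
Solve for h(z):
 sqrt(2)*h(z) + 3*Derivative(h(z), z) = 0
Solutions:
 h(z) = C1*exp(-sqrt(2)*z/3)


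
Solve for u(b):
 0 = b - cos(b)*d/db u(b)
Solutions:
 u(b) = C1 + Integral(b/cos(b), b)


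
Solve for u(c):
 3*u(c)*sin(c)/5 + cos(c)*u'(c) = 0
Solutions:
 u(c) = C1*cos(c)^(3/5)


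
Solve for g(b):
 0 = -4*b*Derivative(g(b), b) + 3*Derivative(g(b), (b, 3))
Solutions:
 g(b) = C1 + Integral(C2*airyai(6^(2/3)*b/3) + C3*airybi(6^(2/3)*b/3), b)


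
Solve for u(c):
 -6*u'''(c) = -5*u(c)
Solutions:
 u(c) = C3*exp(5^(1/3)*6^(2/3)*c/6) + (C1*sin(2^(2/3)*3^(1/6)*5^(1/3)*c/4) + C2*cos(2^(2/3)*3^(1/6)*5^(1/3)*c/4))*exp(-5^(1/3)*6^(2/3)*c/12)


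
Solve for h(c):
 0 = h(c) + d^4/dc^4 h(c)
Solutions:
 h(c) = (C1*sin(sqrt(2)*c/2) + C2*cos(sqrt(2)*c/2))*exp(-sqrt(2)*c/2) + (C3*sin(sqrt(2)*c/2) + C4*cos(sqrt(2)*c/2))*exp(sqrt(2)*c/2)


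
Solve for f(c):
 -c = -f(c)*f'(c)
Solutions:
 f(c) = -sqrt(C1 + c^2)
 f(c) = sqrt(C1 + c^2)


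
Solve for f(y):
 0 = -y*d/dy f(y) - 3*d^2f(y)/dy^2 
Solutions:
 f(y) = C1 + C2*erf(sqrt(6)*y/6)


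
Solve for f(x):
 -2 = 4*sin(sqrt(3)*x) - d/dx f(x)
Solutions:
 f(x) = C1 + 2*x - 4*sqrt(3)*cos(sqrt(3)*x)/3


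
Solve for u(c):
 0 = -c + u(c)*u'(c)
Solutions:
 u(c) = -sqrt(C1 + c^2)
 u(c) = sqrt(C1 + c^2)


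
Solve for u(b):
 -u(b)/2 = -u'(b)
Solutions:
 u(b) = C1*exp(b/2)


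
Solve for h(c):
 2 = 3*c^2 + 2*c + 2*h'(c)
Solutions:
 h(c) = C1 - c^3/2 - c^2/2 + c


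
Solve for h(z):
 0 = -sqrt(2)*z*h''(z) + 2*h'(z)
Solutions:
 h(z) = C1 + C2*z^(1 + sqrt(2))


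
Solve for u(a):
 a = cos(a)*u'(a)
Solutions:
 u(a) = C1 + Integral(a/cos(a), a)


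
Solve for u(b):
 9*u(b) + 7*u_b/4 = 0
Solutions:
 u(b) = C1*exp(-36*b/7)


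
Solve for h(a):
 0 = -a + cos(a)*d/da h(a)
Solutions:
 h(a) = C1 + Integral(a/cos(a), a)


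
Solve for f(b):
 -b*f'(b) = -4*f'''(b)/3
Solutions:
 f(b) = C1 + Integral(C2*airyai(6^(1/3)*b/2) + C3*airybi(6^(1/3)*b/2), b)


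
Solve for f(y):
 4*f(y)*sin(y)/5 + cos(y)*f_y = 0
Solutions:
 f(y) = C1*cos(y)^(4/5)


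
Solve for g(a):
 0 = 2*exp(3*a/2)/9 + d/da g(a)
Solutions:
 g(a) = C1 - 4*exp(3*a/2)/27


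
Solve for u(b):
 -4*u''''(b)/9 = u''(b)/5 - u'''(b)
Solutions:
 u(b) = C1 + C2*b + C3*exp(3*b*(15 - sqrt(145))/40) + C4*exp(3*b*(sqrt(145) + 15)/40)


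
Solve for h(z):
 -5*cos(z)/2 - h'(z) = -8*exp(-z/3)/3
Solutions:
 h(z) = C1 - 5*sin(z)/2 - 8*exp(-z/3)


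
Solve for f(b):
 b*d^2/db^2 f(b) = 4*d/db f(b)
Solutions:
 f(b) = C1 + C2*b^5


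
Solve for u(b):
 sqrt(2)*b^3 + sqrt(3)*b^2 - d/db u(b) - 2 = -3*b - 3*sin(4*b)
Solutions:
 u(b) = C1 + sqrt(2)*b^4/4 + sqrt(3)*b^3/3 + 3*b^2/2 - 2*b - 3*cos(4*b)/4


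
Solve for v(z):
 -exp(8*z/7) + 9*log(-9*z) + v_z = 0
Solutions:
 v(z) = C1 - 9*z*log(-z) + 9*z*(1 - 2*log(3)) + 7*exp(8*z/7)/8


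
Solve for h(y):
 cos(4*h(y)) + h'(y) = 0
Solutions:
 h(y) = -asin((C1 + exp(8*y))/(C1 - exp(8*y)))/4 + pi/4
 h(y) = asin((C1 + exp(8*y))/(C1 - exp(8*y)))/4


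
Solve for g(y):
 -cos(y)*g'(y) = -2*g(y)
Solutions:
 g(y) = C1*(sin(y) + 1)/(sin(y) - 1)


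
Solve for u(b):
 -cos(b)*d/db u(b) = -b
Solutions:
 u(b) = C1 + Integral(b/cos(b), b)


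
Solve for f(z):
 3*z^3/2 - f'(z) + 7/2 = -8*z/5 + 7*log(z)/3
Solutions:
 f(z) = C1 + 3*z^4/8 + 4*z^2/5 - 7*z*log(z)/3 + 35*z/6


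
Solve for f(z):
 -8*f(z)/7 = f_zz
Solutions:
 f(z) = C1*sin(2*sqrt(14)*z/7) + C2*cos(2*sqrt(14)*z/7)


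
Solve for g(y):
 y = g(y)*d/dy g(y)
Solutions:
 g(y) = -sqrt(C1 + y^2)
 g(y) = sqrt(C1 + y^2)


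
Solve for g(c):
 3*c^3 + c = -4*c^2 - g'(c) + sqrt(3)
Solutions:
 g(c) = C1 - 3*c^4/4 - 4*c^3/3 - c^2/2 + sqrt(3)*c


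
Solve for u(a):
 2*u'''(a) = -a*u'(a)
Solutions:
 u(a) = C1 + Integral(C2*airyai(-2^(2/3)*a/2) + C3*airybi(-2^(2/3)*a/2), a)


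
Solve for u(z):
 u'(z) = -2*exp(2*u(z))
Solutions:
 u(z) = log(-sqrt(-1/(C1 - 2*z))) - log(2)/2
 u(z) = log(-1/(C1 - 2*z))/2 - log(2)/2


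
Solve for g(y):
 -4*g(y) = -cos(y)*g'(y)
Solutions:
 g(y) = C1*(sin(y)^2 + 2*sin(y) + 1)/(sin(y)^2 - 2*sin(y) + 1)


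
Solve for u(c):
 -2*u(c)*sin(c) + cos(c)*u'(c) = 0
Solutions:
 u(c) = C1/cos(c)^2


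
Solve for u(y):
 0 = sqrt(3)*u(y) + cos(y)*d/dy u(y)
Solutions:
 u(y) = C1*(sin(y) - 1)^(sqrt(3)/2)/(sin(y) + 1)^(sqrt(3)/2)


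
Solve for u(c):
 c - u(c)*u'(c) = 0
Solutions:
 u(c) = -sqrt(C1 + c^2)
 u(c) = sqrt(C1 + c^2)


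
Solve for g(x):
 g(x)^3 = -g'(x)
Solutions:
 g(x) = -sqrt(2)*sqrt(-1/(C1 - x))/2
 g(x) = sqrt(2)*sqrt(-1/(C1 - x))/2


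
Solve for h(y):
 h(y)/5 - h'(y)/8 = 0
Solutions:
 h(y) = C1*exp(8*y/5)


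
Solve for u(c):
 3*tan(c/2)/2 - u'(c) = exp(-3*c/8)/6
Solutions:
 u(c) = C1 + 3*log(tan(c/2)^2 + 1)/2 + 4*exp(-3*c/8)/9


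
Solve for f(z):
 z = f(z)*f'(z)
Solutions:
 f(z) = -sqrt(C1 + z^2)
 f(z) = sqrt(C1 + z^2)


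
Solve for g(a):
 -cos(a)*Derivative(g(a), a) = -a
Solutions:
 g(a) = C1 + Integral(a/cos(a), a)


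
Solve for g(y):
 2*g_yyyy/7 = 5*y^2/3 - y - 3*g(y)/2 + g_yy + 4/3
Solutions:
 g(y) = 10*y^2/9 - 2*y/3 + (C1*sin(sqrt(2)*21^(1/4)*y*sin(atan(sqrt(35)/7)/2)/2) + C2*cos(sqrt(2)*21^(1/4)*y*sin(atan(sqrt(35)/7)/2)/2))*exp(-sqrt(2)*21^(1/4)*y*cos(atan(sqrt(35)/7)/2)/2) + (C3*sin(sqrt(2)*21^(1/4)*y*sin(atan(sqrt(35)/7)/2)/2) + C4*cos(sqrt(2)*21^(1/4)*y*sin(atan(sqrt(35)/7)/2)/2))*exp(sqrt(2)*21^(1/4)*y*cos(atan(sqrt(35)/7)/2)/2) + 64/27


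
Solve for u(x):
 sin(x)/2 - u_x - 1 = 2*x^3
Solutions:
 u(x) = C1 - x^4/2 - x - cos(x)/2


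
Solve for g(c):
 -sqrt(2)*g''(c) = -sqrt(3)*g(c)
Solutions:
 g(c) = C1*exp(-2^(3/4)*3^(1/4)*c/2) + C2*exp(2^(3/4)*3^(1/4)*c/2)


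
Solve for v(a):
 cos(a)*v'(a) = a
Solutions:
 v(a) = C1 + Integral(a/cos(a), a)


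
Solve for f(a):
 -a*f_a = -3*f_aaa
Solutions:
 f(a) = C1 + Integral(C2*airyai(3^(2/3)*a/3) + C3*airybi(3^(2/3)*a/3), a)


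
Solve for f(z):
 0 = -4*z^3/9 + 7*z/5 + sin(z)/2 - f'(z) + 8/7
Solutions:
 f(z) = C1 - z^4/9 + 7*z^2/10 + 8*z/7 - cos(z)/2


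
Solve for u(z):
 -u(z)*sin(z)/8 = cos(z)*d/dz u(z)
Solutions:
 u(z) = C1*cos(z)^(1/8)


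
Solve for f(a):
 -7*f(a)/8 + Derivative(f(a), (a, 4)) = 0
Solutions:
 f(a) = C1*exp(-14^(1/4)*a/2) + C2*exp(14^(1/4)*a/2) + C3*sin(14^(1/4)*a/2) + C4*cos(14^(1/4)*a/2)


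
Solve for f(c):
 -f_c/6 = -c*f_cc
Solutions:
 f(c) = C1 + C2*c^(7/6)


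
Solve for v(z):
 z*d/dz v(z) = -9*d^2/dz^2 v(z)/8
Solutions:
 v(z) = C1 + C2*erf(2*z/3)


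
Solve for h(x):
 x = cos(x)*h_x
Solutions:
 h(x) = C1 + Integral(x/cos(x), x)


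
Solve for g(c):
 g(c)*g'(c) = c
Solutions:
 g(c) = -sqrt(C1 + c^2)
 g(c) = sqrt(C1 + c^2)


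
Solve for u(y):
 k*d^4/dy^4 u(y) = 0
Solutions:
 u(y) = C1 + C2*y + C3*y^2 + C4*y^3


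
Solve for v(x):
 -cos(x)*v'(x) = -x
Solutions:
 v(x) = C1 + Integral(x/cos(x), x)


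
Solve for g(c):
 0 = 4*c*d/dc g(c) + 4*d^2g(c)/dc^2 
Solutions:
 g(c) = C1 + C2*erf(sqrt(2)*c/2)


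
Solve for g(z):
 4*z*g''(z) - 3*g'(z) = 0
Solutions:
 g(z) = C1 + C2*z^(7/4)


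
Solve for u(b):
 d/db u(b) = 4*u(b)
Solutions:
 u(b) = C1*exp(4*b)


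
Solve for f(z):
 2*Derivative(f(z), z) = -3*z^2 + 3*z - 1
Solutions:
 f(z) = C1 - z^3/2 + 3*z^2/4 - z/2


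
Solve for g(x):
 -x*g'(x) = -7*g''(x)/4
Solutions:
 g(x) = C1 + C2*erfi(sqrt(14)*x/7)


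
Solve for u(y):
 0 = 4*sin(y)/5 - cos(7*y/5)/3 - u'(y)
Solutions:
 u(y) = C1 - 5*sin(7*y/5)/21 - 4*cos(y)/5


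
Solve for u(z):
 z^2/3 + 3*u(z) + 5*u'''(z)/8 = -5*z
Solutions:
 u(z) = C3*exp(-2*3^(1/3)*5^(2/3)*z/5) - z^2/9 - 5*z/3 + (C1*sin(3^(5/6)*5^(2/3)*z/5) + C2*cos(3^(5/6)*5^(2/3)*z/5))*exp(3^(1/3)*5^(2/3)*z/5)


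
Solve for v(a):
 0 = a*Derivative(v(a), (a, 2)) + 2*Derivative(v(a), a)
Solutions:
 v(a) = C1 + C2/a


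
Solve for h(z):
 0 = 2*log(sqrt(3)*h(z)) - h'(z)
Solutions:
 -Integral(1/(2*log(_y) + log(3)), (_y, h(z))) = C1 - z


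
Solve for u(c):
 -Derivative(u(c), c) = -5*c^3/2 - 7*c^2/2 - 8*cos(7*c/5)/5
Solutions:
 u(c) = C1 + 5*c^4/8 + 7*c^3/6 + 8*sin(7*c/5)/7


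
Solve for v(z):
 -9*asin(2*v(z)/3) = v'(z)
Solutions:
 Integral(1/asin(2*_y/3), (_y, v(z))) = C1 - 9*z


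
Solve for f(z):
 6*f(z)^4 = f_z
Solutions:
 f(z) = (-1/(C1 + 18*z))^(1/3)
 f(z) = (-1/(C1 + 6*z))^(1/3)*(-3^(2/3) - 3*3^(1/6)*I)/6
 f(z) = (-1/(C1 + 6*z))^(1/3)*(-3^(2/3) + 3*3^(1/6)*I)/6


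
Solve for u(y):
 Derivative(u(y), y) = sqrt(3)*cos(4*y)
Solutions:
 u(y) = C1 + sqrt(3)*sin(4*y)/4
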